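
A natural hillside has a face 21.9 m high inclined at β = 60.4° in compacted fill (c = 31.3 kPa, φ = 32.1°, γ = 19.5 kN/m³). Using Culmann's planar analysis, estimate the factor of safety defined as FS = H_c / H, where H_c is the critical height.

FS = 1.81

H_c = (4c/γ) · sinβ cosφ / [1 − cos(β − φ)]
    = (4·31.3/19.5) · sin60.4°·cos32.1° / [1 − cos28.3°]
    = 6.421 · 0.7366 / 0.1195 = 39.57 m
FS = H_c / H = 39.57 / 21.9 = 1.807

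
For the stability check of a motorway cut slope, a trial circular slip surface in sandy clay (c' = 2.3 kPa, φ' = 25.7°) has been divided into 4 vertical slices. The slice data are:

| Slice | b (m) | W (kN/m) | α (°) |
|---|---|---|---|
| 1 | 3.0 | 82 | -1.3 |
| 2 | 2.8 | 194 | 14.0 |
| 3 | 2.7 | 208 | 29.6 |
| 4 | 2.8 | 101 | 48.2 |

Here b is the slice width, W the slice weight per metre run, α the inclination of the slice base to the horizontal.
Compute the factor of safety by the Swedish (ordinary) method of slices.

Ordinary method of slices: FS = Σ[c'·Δl_i + (W_i cosα_i)·tanφ'] / Σ W_i sinα_i, with Δl_i = b_i / cosα_i.
Slice 1: Δl = 3.0/cos(-1.3°) = 3.001 m; N'_1 = 82·cos(-1.3°) = 82.0; c'Δl = 6.90; W sinα = -1.9
Slice 2: Δl = 2.8/cos14.0° = 2.886 m; N'_2 = 194·cos14.0° = 188.2; c'Δl = 6.64; W sinα = 46.9
Slice 3: Δl = 2.7/cos29.6° = 3.105 m; N'_3 = 208·cos29.6° = 180.9; c'Δl = 7.14; W sinα = 102.7
Slice 4: Δl = 2.8/cos48.2° = 4.201 m; N'_4 = 101·cos48.2° = 67.3; c'Δl = 9.66; W sinα = 75.3
Σc'Δl = 30.3 kN/m; ΣN' = 518.4 kN/m; ΣW sinα = 223.1 kN/m
Resisting = 30.3 + 518.4·tan25.7° = 30.3 + 249.5 = 279.8 kN/m
FS = 279.8 / 223.1 = 1.254

FS = 1.25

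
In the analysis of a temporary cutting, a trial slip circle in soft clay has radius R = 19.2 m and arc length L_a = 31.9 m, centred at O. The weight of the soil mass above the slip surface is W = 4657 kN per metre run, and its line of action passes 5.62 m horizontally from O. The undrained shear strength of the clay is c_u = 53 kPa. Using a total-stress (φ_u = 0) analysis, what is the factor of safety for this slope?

FS = 1.24

Taking moments about the centre O, the resisting moment is provided by the undrained shear strength acting along the arc:
M_R = c_u·L_a·R = 53·31.90·19.2 = 32461.4 kN·m/m
M_D = W·d = 4657·5.62 = 26172.3 kN·m/m
FS = M_R / M_D = 32461.4 / 26172.3 = 1.240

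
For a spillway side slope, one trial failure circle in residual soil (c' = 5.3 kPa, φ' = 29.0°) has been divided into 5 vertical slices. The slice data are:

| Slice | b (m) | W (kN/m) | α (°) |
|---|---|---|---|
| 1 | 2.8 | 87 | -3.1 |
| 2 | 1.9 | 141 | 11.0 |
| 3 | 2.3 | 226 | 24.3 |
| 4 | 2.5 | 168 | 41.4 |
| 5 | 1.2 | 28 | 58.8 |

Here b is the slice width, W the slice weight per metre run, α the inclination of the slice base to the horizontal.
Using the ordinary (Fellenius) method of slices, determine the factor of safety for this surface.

FS = 1.54

Ordinary method of slices: FS = Σ[c'·Δl_i + (W_i cosα_i)·tanφ'] / Σ W_i sinα_i, with Δl_i = b_i / cosα_i.
Slice 1: Δl = 2.8/cos(-3.1°) = 2.804 m; N'_1 = 87·cos(-3.1°) = 86.9; c'Δl = 14.86; W sinα = -4.7
Slice 2: Δl = 1.9/cos11.0° = 1.936 m; N'_2 = 141·cos11.0° = 138.4; c'Δl = 10.26; W sinα = 26.9
Slice 3: Δl = 2.3/cos24.3° = 2.524 m; N'_3 = 226·cos24.3° = 206.0; c'Δl = 13.37; W sinα = 93.0
Slice 4: Δl = 2.5/cos41.4° = 3.333 m; N'_4 = 168·cos41.4° = 126.0; c'Δl = 17.66; W sinα = 111.1
Slice 5: Δl = 1.2/cos58.8° = 2.316 m; N'_5 = 28·cos58.8° = 14.5; c'Δl = 12.28; W sinα = 24.0
Σc'Δl = 68.4 kN/m; ΣN' = 571.8 kN/m; ΣW sinα = 250.3 kN/m
Resisting = 68.4 + 571.8·tan29.0° = 68.4 + 316.9 = 385.4 kN/m
FS = 385.4 / 250.3 = 1.540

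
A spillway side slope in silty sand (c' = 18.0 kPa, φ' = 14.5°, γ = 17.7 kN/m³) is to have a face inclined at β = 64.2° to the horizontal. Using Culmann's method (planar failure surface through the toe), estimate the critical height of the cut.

Culmann's analysis gives the critical failure plane at α_cr = (β + φ')/2 = (64.2 + 14.5)/2 = 39.4°, and the critical height
H_c = (4c'/γ) · sinβ cosφ' / [1 − cos(β − φ')]
    = (4·18.0/17.7) · sin64.2°·cos14.5° / [1 − cos(49.7°)]
    = 4.068 · 0.9003·0.9681 / [1 − 0.6468]
    = 4.068 · 0.8716 / 0.3532
    = 10.04 m

H_c = 10.04 m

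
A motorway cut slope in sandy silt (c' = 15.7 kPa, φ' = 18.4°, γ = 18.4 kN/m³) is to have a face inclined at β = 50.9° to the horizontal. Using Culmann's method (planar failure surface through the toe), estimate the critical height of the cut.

Culmann's analysis gives the critical failure plane at α_cr = (β + φ')/2 = (50.9 + 18.4)/2 = 34.6°, and the critical height
H_c = (4c'/γ) · sinβ cosφ' / [1 − cos(β − φ')]
    = (4·15.7/18.4) · sin50.9°·cos18.4° / [1 − cos(32.5°)]
    = 3.413 · 0.7760·0.9489 / [1 − 0.8434]
    = 3.413 · 0.7364 / 0.1566
    = 16.05 m

H_c = 16.05 m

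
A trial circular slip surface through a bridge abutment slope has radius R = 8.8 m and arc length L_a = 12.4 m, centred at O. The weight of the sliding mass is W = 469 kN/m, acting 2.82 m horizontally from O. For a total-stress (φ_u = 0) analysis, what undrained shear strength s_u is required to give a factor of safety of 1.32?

s_u = 16.0 kPa

FS = s_u·L_a·R / (W·d), so s_u = FS·W·d / (L_a·R).
s_u = 1.32·469·2.82 / (12.40·8.8) = 1745.8 / 109.12 = 16.00 kPa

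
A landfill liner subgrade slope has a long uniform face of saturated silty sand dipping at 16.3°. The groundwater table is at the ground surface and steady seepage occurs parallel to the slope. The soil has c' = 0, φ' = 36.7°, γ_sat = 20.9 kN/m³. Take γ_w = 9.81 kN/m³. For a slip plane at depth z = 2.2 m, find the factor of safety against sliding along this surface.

FS = 1.35

With seepage parallel to the slope and the water table at the surface, the effective normal stress on the slip plane uses the buoyant unit weight γ' = γ_sat − γ_w while the driving shear stress uses γ_sat:
FS = [c' + γ' z cos²β tanφ'] / [γ_sat z sinβ cosβ]
(For c' = 0 this reduces to FS = (γ'/γ_sat)·tanφ'/tanβ.)
γ' = 20.9 − 9.81 = 11.09 kN/m³
Numerator = 0.0 + 11.09·2.2·cos²16.3°·tan36.7° = 0.0 + 11.09·2.2·0.9212·0.7454 = 16.753 kPa
Denominator = 20.9·2.2·sin16.3°·cos16.3° = 20.9·2.2·0.2807·0.9598 = 12.386 kPa
FS = 16.753 / 12.386 = 1.353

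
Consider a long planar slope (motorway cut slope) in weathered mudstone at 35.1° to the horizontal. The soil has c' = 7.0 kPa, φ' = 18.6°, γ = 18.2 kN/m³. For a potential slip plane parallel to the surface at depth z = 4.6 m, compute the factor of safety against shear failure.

For an infinite slope with a slip plane parallel to the surface (no pore pressure): FS = [c' + γz cos²β tanφ'] / [γz sinβ cosβ].
γz = 18.2·4.6 = 83.72 kN/m²
Numerator = 7.0 + 83.72·cos²35.1°·tan18.6° = 7.0 + 83.72·0.6694·0.3365 = 25.859 kPa
Denominator = 83.72·sin35.1°·cos35.1° = 83.72·0.5750·0.8181 = 39.385 kPa
FS = 25.859 / 39.385 = 0.657

FS = 0.66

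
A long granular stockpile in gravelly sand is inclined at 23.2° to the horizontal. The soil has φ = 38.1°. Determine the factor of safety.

FS = 1.83

For a dry cohesionless infinite slope the factor of safety is FS = tanφ / tanβ.
FS = tan38.1° / tan23.2° = 0.7841 / 0.4286 = 1.829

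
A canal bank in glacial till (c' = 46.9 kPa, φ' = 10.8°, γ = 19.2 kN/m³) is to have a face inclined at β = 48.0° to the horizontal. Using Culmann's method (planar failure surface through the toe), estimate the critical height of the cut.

Culmann's analysis gives the critical failure plane at α_cr = (β + φ')/2 = (48.0 + 10.8)/2 = 29.4°, and the critical height
H_c = (4c'/γ) · sinβ cosφ' / [1 − cos(β − φ')]
    = (4·46.9/19.2) · sin48.0°·cos10.8° / [1 − cos(37.2°)]
    = 9.771 · 0.7431·0.9823 / [1 − 0.7965]
    = 9.771 · 0.7300 / 0.2035
    = 35.05 m

H_c = 35.05 m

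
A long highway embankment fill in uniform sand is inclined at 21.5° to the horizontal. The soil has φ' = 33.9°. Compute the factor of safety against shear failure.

FS = 1.71

For a dry cohesionless infinite slope the factor of safety is FS = tanφ' / tanβ.
FS = tan33.9° / tan21.5° = 0.6720 / 0.3939 = 1.706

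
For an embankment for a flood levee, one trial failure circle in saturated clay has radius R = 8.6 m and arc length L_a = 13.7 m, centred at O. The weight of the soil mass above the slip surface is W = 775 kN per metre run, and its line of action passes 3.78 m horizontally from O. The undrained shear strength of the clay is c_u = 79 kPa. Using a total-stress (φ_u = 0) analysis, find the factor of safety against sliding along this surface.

Taking moments about the centre O, the resisting moment is provided by the undrained shear strength acting along the arc:
M_R = c_u·L_a·R = 79·13.70·8.6 = 9307.8 kN·m/m
M_D = W·d = 775·3.78 = 2929.5 kN·m/m
FS = M_R / M_D = 9307.8 / 2929.5 = 3.177

FS = 3.18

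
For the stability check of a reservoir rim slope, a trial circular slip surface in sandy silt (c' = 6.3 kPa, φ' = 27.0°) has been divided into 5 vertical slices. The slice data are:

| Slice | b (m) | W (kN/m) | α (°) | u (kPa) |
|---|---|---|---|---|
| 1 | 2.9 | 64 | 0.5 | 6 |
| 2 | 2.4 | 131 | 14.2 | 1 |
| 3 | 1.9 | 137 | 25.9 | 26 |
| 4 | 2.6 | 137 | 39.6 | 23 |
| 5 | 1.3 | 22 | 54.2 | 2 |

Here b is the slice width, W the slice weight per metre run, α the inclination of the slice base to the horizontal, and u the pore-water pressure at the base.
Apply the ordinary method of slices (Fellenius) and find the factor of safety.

FS = 1.13

Ordinary method of slices: FS = Σ[c'·Δl_i + (W_i cosα_i − u_i·Δl_i)·tanφ'] / Σ W_i sinα_i, with Δl_i = b_i / cosα_i.
Slice 1: Δl = 2.9/cos0.5° = 2.900 m; N'_1 = 64·cos0.5° − 6·2.900 = 46.6; c'Δl = 18.27; W sinα = 0.6
Slice 2: Δl = 2.4/cos14.2° = 2.476 m; N'_2 = 131·cos14.2° − 1·2.476 = 124.5; c'Δl = 15.60; W sinα = 32.1
Slice 3: Δl = 1.9/cos25.9° = 2.112 m; N'_3 = 137·cos25.9° − 26·2.112 = 68.3; c'Δl = 13.31; W sinα = 59.8
Slice 4: Δl = 2.6/cos39.6° = 3.374 m; N'_4 = 137·cos39.6° − 23·3.374 = 27.9; c'Δl = 21.26; W sinα = 87.3
Slice 5: Δl = 1.3/cos54.2° = 2.222 m; N'_5 = 22·cos54.2° − 2·2.222 = 8.4; c'Δl = 14.00; W sinα = 17.8
Σc'Δl = 82.4 kN/m; ΣN' = 275.8 kN/m; ΣW sinα = 197.7 kN/m
Resisting = 82.4 + 275.8·tan27.0° = 82.4 + 140.5 = 223.0 kN/m
FS = 223.0 / 197.7 = 1.128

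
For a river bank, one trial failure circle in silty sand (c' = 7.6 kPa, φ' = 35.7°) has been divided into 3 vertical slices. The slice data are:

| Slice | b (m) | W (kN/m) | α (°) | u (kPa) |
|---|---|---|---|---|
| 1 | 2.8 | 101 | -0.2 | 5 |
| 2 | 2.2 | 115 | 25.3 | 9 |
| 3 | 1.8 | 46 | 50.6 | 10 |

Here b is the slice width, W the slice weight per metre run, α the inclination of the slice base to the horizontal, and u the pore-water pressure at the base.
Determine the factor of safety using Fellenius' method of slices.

Ordinary method of slices: FS = Σ[c'·Δl_i + (W_i cosα_i − u_i·Δl_i)·tanφ'] / Σ W_i sinα_i, with Δl_i = b_i / cosα_i.
Slice 1: Δl = 2.8/cos(-0.2°) = 2.800 m; N'_1 = 101·cos(-0.2°) − 5·2.800 = 87.0; c'Δl = 21.28; W sinα = -0.4
Slice 2: Δl = 2.2/cos25.3° = 2.433 m; N'_2 = 115·cos25.3° − 9·2.433 = 82.1; c'Δl = 18.49; W sinα = 49.1
Slice 3: Δl = 1.8/cos50.6° = 2.836 m; N'_3 = 46·cos50.6° − 10·2.836 = 0.8; c'Δl = 21.55; W sinα = 35.5
Σc'Δl = 61.3 kN/m; ΣN' = 169.9 kN/m; ΣW sinα = 84.3 kN/m
Resisting = 61.3 + 169.9·tan35.7° = 61.3 + 122.1 = 183.4 kN/m
FS = 183.4 / 84.3 = 2.175

FS = 2.17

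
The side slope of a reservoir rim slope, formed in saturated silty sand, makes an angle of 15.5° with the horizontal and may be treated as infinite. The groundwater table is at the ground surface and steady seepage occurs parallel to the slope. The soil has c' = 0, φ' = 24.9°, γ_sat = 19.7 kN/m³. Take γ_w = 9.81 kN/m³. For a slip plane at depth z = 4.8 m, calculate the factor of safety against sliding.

With seepage parallel to the slope and the water table at the surface, the effective normal stress on the slip plane uses the buoyant unit weight γ' = γ_sat − γ_w while the driving shear stress uses γ_sat:
FS = [c' + γ' z cos²β tanφ'] / [γ_sat z sinβ cosβ]
(For c' = 0 this reduces to FS = (γ'/γ_sat)·tanφ'/tanβ.)
γ' = 19.7 − 9.81 = 9.89 kN/m³
Numerator = 0.0 + 9.89·4.8·cos²15.5°·tan24.9° = 0.0 + 9.89·4.8·0.9286·0.4642 = 20.462 kPa
Denominator = 19.7·4.8·sin15.5°·cos15.5° = 19.7·4.8·0.2672·0.9636 = 24.351 kPa
FS = 20.462 / 24.351 = 0.840

FS = 0.84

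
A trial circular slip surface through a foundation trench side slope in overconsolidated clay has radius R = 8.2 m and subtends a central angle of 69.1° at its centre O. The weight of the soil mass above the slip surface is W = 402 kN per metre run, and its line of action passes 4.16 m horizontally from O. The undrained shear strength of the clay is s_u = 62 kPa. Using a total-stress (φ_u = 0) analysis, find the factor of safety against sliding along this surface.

Taking moments about the centre O, the resisting moment is provided by the undrained shear strength acting along the arc:
Arc length L_a = R·θ = 8.2·(69.1°·π/180) = 8.2·1.2060 = 9.89 m
M_R = s_u·L_a·R = 62·9.89·8.2 = 5027.8 kN·m/m
M_D = W·d = 402·4.16 = 1672.3 kN·m/m
FS = M_R / M_D = 5027.8 / 1672.3 = 3.006

FS = 3.01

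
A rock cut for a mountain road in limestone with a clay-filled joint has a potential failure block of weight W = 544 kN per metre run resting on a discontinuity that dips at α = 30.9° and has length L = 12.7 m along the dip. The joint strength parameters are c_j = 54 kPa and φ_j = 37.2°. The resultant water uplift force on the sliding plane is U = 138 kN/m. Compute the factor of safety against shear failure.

Resolving the block weight along and normal to the plane and applying the Mohr–Coulomb strength on the joint:
N' = W cosα − U = 544·cos30.9° − 138 = 328.8 kN/m
Driving force T = W sinα = 544·sin30.9° = 279.4 kN/m
Resisting force R = c_j·L + N'·tanφ_j = 54·12.7 + 328.8·tan37.2° = 685.8 + 249.6 = 935.4 kN/m
FS = R / T = 935.4 / 279.4 = 3.348

FS = 3.35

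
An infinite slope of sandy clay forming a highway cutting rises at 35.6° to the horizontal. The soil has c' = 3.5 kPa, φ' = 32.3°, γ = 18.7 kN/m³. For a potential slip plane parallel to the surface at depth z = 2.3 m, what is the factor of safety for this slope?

FS = 1.05

For an infinite slope with a slip plane parallel to the surface (no pore pressure): FS = [c' + γz cos²β tanφ'] / [γz sinβ cosβ].
γz = 18.7·2.3 = 43.01 kN/m²
Numerator = 3.5 + 43.01·cos²35.6°·tan32.3° = 3.5 + 43.01·0.6611·0.6322 = 21.476 kPa
Denominator = 43.01·sin35.6°·cos35.6° = 43.01·0.5821·0.8131 = 20.358 kPa
FS = 21.476 / 20.358 = 1.055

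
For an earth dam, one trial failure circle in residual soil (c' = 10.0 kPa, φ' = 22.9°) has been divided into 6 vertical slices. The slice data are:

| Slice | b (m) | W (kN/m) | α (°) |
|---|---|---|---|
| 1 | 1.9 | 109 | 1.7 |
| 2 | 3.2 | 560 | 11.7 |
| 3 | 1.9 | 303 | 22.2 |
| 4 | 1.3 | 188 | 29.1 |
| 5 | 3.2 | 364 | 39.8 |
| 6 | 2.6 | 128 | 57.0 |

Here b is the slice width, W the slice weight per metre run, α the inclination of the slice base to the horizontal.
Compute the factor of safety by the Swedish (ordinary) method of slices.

Ordinary method of slices: FS = Σ[c'·Δl_i + (W_i cosα_i)·tanφ'] / Σ W_i sinα_i, with Δl_i = b_i / cosα_i.
Slice 1: Δl = 1.9/cos1.7° = 1.901 m; N'_1 = 109·cos1.7° = 109.0; c'Δl = 19.01; W sinα = 3.2
Slice 2: Δl = 3.2/cos11.7° = 3.268 m; N'_2 = 560·cos11.7° = 548.4; c'Δl = 32.68; W sinα = 113.6
Slice 3: Δl = 1.9/cos22.2° = 2.052 m; N'_3 = 303·cos22.2° = 280.5; c'Δl = 20.52; W sinα = 114.5
Slice 4: Δl = 1.3/cos29.1° = 1.488 m; N'_4 = 188·cos29.1° = 164.3; c'Δl = 14.88; W sinα = 91.4
Slice 5: Δl = 3.2/cos39.8° = 4.165 m; N'_5 = 364·cos39.8° = 279.7; c'Δl = 41.65; W sinα = 233.0
Slice 6: Δl = 2.6/cos57.0° = 4.774 m; N'_6 = 128·cos57.0° = 69.7; c'Δl = 47.74; W sinα = 107.3
Σc'Δl = 176.5 kN/m; ΣN' = 1451.5 kN/m; ΣW sinα = 663.1 kN/m
Resisting = 176.5 + 1451.5·tan22.9° = 176.5 + 613.1 = 789.6 kN/m
FS = 789.6 / 663.1 = 1.191

FS = 1.19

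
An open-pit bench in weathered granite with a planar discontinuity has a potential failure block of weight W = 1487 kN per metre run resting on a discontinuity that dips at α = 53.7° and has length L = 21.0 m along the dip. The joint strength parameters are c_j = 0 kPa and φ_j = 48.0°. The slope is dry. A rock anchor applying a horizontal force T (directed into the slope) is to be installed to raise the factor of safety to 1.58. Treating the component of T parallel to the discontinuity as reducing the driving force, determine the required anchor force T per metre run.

T = 500 kN/m

Resolving forces along and normal to the sliding plane, with the horizontal anchor force T adding T·sinα to the effective normal force and T·cosα acting up the plane against the driving force:
FS = [c_jL + (W cosα + T sinα) tanφ_j] / [W sinα − T cosα]
Without the anchor: N' = 880.3 kN/m, driving T_d = 1198.4 kN/m, resisting R = 0·21.0 + 880.3·tan48.0° = 977.7 kN/m, FS = 0.82.
Setting FS = 1.58 and solving for T:
1.58·(1198.4 − T cos53.7°) = 977.7 + T sin53.7°·tan48.0°
T·(sin53.7°·tan48.0° + 1.58·cos53.7°) = 1.58·1198.4 − 977.7
T·(0.8059·1.1106 + 1.58·0.5920) = 1893.5 − 977.7 = 915.8
T·1.8305 = 915.8
T = 500.3 kN/m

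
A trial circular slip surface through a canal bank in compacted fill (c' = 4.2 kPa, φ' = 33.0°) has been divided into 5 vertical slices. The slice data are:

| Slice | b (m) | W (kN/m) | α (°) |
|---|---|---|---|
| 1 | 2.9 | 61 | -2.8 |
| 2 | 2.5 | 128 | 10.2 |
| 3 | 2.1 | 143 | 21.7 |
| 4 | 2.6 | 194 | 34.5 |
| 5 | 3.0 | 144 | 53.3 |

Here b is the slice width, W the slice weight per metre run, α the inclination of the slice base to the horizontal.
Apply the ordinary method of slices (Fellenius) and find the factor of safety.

FS = 1.46

Ordinary method of slices: FS = Σ[c'·Δl_i + (W_i cosα_i)·tanφ'] / Σ W_i sinα_i, with Δl_i = b_i / cosα_i.
Slice 1: Δl = 2.9/cos(-2.8°) = 2.903 m; N'_1 = 61·cos(-2.8°) = 60.9; c'Δl = 12.19; W sinα = -3.0
Slice 2: Δl = 2.5/cos10.2° = 2.540 m; N'_2 = 128·cos10.2° = 126.0; c'Δl = 10.67; W sinα = 22.7
Slice 3: Δl = 2.1/cos21.7° = 2.260 m; N'_3 = 143·cos21.7° = 132.9; c'Δl = 9.49; W sinα = 52.9
Slice 4: Δl = 2.6/cos34.5° = 3.155 m; N'_4 = 194·cos34.5° = 159.9; c'Δl = 13.25; W sinα = 109.9
Slice 5: Δl = 3.0/cos53.3° = 5.020 m; N'_5 = 144·cos53.3° = 86.1; c'Δl = 21.08; W sinα = 115.5
Σc'Δl = 66.7 kN/m; ΣN' = 565.7 kN/m; ΣW sinα = 297.9 kN/m
Resisting = 66.7 + 565.7·tan33.0° = 66.7 + 367.4 = 434.1 kN/m
FS = 434.1 / 297.9 = 1.457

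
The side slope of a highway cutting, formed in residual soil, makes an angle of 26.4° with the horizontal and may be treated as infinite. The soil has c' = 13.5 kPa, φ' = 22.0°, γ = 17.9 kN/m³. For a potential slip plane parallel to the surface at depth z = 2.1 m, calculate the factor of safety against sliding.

For an infinite slope with a slip plane parallel to the surface (no pore pressure): FS = [c' + γz cos²β tanφ'] / [γz sinβ cosβ].
γz = 17.9·2.1 = 37.59 kN/m²
Numerator = 13.5 + 37.59·cos²26.4°·tan22.0° = 13.5 + 37.59·0.8023·0.4040 = 25.685 kPa
Denominator = 37.59·sin26.4°·cos26.4° = 37.59·0.4446·0.8957 = 14.971 kPa
FS = 25.685 / 14.971 = 1.716

FS = 1.72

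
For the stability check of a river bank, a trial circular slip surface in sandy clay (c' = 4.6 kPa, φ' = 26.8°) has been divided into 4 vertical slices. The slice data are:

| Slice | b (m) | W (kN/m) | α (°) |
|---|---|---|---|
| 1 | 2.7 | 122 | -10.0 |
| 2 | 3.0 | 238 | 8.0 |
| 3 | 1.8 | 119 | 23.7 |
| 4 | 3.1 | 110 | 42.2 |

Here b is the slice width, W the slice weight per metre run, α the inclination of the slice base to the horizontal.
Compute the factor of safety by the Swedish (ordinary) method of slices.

FS = 2.47

Ordinary method of slices: FS = Σ[c'·Δl_i + (W_i cosα_i)·tanφ'] / Σ W_i sinα_i, with Δl_i = b_i / cosα_i.
Slice 1: Δl = 2.7/cos(-10.0°) = 2.742 m; N'_1 = 122·cos(-10.0°) = 120.1; c'Δl = 12.61; W sinα = -21.2
Slice 2: Δl = 3.0/cos8.0° = 3.029 m; N'_2 = 238·cos8.0° = 235.7; c'Δl = 13.94; W sinα = 33.1
Slice 3: Δl = 1.8/cos23.7° = 1.966 m; N'_3 = 119·cos23.7° = 109.0; c'Δl = 9.04; W sinα = 47.8
Slice 4: Δl = 3.1/cos42.2° = 4.185 m; N'_4 = 110·cos42.2° = 81.5; c'Δl = 19.25; W sinα = 73.9
Σc'Δl = 54.8 kN/m; ΣN' = 546.3 kN/m; ΣW sinα = 133.7 kN/m
Resisting = 54.8 + 546.3·tan26.8° = 54.8 + 275.9 = 330.8 kN/m
FS = 330.8 / 133.7 = 2.475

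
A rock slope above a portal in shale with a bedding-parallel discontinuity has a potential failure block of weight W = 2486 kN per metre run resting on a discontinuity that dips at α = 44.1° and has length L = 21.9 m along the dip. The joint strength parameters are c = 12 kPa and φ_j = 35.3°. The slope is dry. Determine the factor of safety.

Resolving the block weight along and normal to the plane and applying the Mohr–Coulomb strength on the joint:
N' = W cosα = 2486·cos44.1° = 1785.3 kN/m
Driving force T = W sinα = 2486·sin44.1° = 1730.0 kN/m
Resisting force R = c·L + N'·tanφ_j = 12·21.9 + 1785.3·tan35.3° = 262.8 + 1264.0 = 1526.8 kN/m
FS = R / T = 1526.8 / 1730.0 = 0.883

FS = 0.88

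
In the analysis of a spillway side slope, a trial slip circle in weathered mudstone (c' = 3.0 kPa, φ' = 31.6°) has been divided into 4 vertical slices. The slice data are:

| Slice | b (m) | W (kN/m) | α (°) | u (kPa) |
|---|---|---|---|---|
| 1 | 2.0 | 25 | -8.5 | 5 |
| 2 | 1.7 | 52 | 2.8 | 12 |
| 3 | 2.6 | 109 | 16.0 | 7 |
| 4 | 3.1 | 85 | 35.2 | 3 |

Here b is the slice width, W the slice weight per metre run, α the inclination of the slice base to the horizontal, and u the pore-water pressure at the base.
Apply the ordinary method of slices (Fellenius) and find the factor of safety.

FS = 1.89

Ordinary method of slices: FS = Σ[c'·Δl_i + (W_i cosα_i − u_i·Δl_i)·tanφ'] / Σ W_i sinα_i, with Δl_i = b_i / cosα_i.
Slice 1: Δl = 2.0/cos(-8.5°) = 2.022 m; N'_1 = 25·cos(-8.5°) − 5·2.022 = 14.6; c'Δl = 6.07; W sinα = -3.7
Slice 2: Δl = 1.7/cos2.8° = 1.702 m; N'_2 = 52·cos2.8° − 12·1.702 = 31.5; c'Δl = 5.11; W sinα = 2.5
Slice 3: Δl = 2.6/cos16.0° = 2.705 m; N'_3 = 109·cos16.0° − 7·2.705 = 85.8; c'Δl = 8.11; W sinα = 30.0
Slice 4: Δl = 3.1/cos35.2° = 3.794 m; N'_4 = 85·cos35.2° − 3·3.794 = 58.1; c'Δl = 11.38; W sinα = 49.0
Σc'Δl = 30.7 kN/m; ΣN' = 190.0 kN/m; ΣW sinα = 77.9 kN/m
Resisting = 30.7 + 190.0·tan31.6° = 30.7 + 116.9 = 147.6 kN/m
FS = 147.6 / 77.9 = 1.895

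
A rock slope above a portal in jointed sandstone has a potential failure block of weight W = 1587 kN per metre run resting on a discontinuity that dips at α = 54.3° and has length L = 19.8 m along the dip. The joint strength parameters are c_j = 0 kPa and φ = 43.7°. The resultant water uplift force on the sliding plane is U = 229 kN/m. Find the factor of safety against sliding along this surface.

Resolving the block weight along and normal to the plane and applying the Mohr–Coulomb strength on the joint:
N' = W cosα − U = 1587·cos54.3° − 229 = 697.1 kN/m
Driving force T = W sinα = 1587·sin54.3° = 1288.8 kN/m
Resisting force R = c_j·L + N'·tanφ = 0·19.8 + 697.1·tan43.7° = 0.0 + 666.1 = 666.1 kN/m
FS = R / T = 666.1 / 1288.8 = 0.517

FS = 0.52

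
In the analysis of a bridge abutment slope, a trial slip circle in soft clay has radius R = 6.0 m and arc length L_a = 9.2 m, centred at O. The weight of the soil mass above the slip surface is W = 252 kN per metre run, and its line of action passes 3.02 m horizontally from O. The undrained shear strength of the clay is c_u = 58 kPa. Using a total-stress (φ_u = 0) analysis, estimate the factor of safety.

Taking moments about the centre O, the resisting moment is provided by the undrained shear strength acting along the arc:
M_R = c_u·L_a·R = 58·9.20·6.0 = 3201.6 kN·m/m
M_D = W·d = 252·3.02 = 761.0 kN·m/m
FS = M_R / M_D = 3201.6 / 761.0 = 4.207

FS = 4.21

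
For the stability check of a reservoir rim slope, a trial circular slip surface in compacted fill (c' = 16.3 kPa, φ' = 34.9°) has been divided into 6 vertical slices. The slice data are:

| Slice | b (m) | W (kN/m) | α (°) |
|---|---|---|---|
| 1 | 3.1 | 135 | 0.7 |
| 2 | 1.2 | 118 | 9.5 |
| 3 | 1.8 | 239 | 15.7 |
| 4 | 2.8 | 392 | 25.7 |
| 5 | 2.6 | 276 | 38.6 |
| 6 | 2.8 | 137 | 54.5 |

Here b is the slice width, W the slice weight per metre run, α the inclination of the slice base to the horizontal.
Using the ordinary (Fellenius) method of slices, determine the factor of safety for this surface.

Ordinary method of slices: FS = Σ[c'·Δl_i + (W_i cosα_i)·tanφ'] / Σ W_i sinα_i, with Δl_i = b_i / cosα_i.
Slice 1: Δl = 3.1/cos0.7° = 3.100 m; N'_1 = 135·cos0.7° = 135.0; c'Δl = 50.53; W sinα = 1.6
Slice 2: Δl = 1.2/cos9.5° = 1.217 m; N'_2 = 118·cos9.5° = 116.4; c'Δl = 19.83; W sinα = 19.5
Slice 3: Δl = 1.8/cos15.7° = 1.870 m; N'_3 = 239·cos15.7° = 230.1; c'Δl = 30.48; W sinα = 64.7
Slice 4: Δl = 2.8/cos25.7° = 3.107 m; N'_4 = 392·cos25.7° = 353.2; c'Δl = 50.65; W sinα = 170.0
Slice 5: Δl = 2.6/cos38.6° = 3.327 m; N'_5 = 276·cos38.6° = 215.7; c'Δl = 54.23; W sinα = 172.2
Slice 6: Δl = 2.8/cos54.5° = 4.822 m; N'_6 = 137·cos54.5° = 79.6; c'Δl = 78.59; W sinα = 111.5
Σc'Δl = 284.3 kN/m; ΣN' = 1129.9 kN/m; ΣW sinα = 539.5 kN/m
Resisting = 284.3 + 1129.9·tan34.9° = 284.3 + 788.3 = 1072.6 kN/m
FS = 1072.6 / 539.5 = 1.988

FS = 1.99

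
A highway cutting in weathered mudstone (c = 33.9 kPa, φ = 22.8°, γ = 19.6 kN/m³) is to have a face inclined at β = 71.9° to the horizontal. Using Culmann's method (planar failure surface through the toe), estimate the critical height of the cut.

Culmann's analysis gives the critical failure plane at α_cr = (β + φ)/2 = (71.9 + 22.8)/2 = 47.4°, and the critical height
H_c = (4c/γ) · sinβ cosφ / [1 − cos(β − φ)]
    = (4·33.9/19.6) · sin71.9°·cos22.8° / [1 − cos(49.1°)]
    = 6.918 · 0.9505·0.9219 / [1 − 0.6547]
    = 6.918 · 0.8762 / 0.3453
    = 17.56 m

H_c = 17.56 m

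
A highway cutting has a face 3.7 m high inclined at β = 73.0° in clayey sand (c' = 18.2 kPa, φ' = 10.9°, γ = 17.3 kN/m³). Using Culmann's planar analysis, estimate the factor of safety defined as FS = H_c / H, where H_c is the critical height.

H_c = (4c'/γ) · sinβ cosφ' / [1 − cos(β − φ')]
    = (4·18.2/17.3) · sin73.0°·cos10.9° / [1 − cos62.1°]
    = 4.208 · 0.9391 / 0.5321 = 7.43 m
FS = H_c / H = 7.43 / 3.7 = 2.007

FS = 2.01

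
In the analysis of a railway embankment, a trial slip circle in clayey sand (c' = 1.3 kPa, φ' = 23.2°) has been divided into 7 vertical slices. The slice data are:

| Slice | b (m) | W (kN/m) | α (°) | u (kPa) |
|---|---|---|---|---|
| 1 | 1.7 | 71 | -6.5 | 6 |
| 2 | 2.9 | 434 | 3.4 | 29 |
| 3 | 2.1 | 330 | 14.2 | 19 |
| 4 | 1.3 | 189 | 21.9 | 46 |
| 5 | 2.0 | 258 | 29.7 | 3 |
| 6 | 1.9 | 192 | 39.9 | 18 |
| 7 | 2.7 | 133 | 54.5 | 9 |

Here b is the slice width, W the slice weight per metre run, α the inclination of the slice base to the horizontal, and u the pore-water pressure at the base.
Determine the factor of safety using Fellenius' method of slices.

Ordinary method of slices: FS = Σ[c'·Δl_i + (W_i cosα_i − u_i·Δl_i)·tanφ'] / Σ W_i sinα_i, with Δl_i = b_i / cosα_i.
Slice 1: Δl = 1.7/cos(-6.5°) = 1.711 m; N'_1 = 71·cos(-6.5°) − 6·1.711 = 60.3; c'Δl = 2.22; W sinα = -8.0
Slice 2: Δl = 2.9/cos3.4° = 2.905 m; N'_2 = 434·cos3.4° − 29·2.905 = 349.0; c'Δl = 3.78; W sinα = 25.7
Slice 3: Δl = 2.1/cos14.2° = 2.166 m; N'_3 = 330·cos14.2° − 19·2.166 = 278.8; c'Δl = 2.82; W sinα = 81.0
Slice 4: Δl = 1.3/cos21.9° = 1.401 m; N'_4 = 189·cos21.9° − 46·1.401 = 110.9; c'Δl = 1.82; W sinα = 70.5
Slice 5: Δl = 2.0/cos29.7° = 2.302 m; N'_5 = 258·cos29.7° − 3·2.302 = 217.2; c'Δl = 2.99; W sinα = 127.8
Slice 6: Δl = 1.9/cos39.9° = 2.477 m; N'_6 = 192·cos39.9° − 18·2.477 = 102.7; c'Δl = 3.22; W sinα = 123.2
Slice 7: Δl = 2.7/cos54.5° = 4.650 m; N'_7 = 133·cos54.5° − 9·4.650 = 35.4; c'Δl = 6.04; W sinα = 108.3
Σc'Δl = 22.9 kN/m; ΣN' = 1154.2 kN/m; ΣW sinα = 528.4 kN/m
Resisting = 22.9 + 1154.2·tan23.2° = 22.9 + 494.7 = 517.6 kN/m
FS = 517.6 / 528.4 = 0.980

FS = 0.98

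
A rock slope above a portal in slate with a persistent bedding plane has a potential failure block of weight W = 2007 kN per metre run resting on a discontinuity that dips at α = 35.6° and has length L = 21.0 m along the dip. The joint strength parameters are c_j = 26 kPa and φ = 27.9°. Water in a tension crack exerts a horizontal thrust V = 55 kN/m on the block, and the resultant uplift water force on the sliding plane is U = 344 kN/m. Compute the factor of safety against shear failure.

Resolving the block weight along and normal to the plane and applying the Mohr–Coulomb strength on the joint:
N' = W cosα − U − V sinα = 2007·cos35.6° − 344 − 55·sin35.6° = 1255.9 kN/m
Driving force T = W sinα + V cosα = 2007·sin35.6° + 55·cos35.6° = 1213.0 kN/m
Resisting force R = c_j·L + N'·tanφ = 26·21.0 + 1255.9·tan27.9° = 546.0 + 665.0 = 1211.0 kN/m
FS = R / T = 1211.0 / 1213.0 = 0.998

FS = 1.00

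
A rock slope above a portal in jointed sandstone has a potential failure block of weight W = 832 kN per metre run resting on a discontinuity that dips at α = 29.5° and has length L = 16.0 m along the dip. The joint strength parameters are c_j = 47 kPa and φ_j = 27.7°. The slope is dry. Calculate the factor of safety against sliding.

Resolving the block weight along and normal to the plane and applying the Mohr–Coulomb strength on the joint:
N' = W cosα = 832·cos29.5° = 724.1 kN/m
Driving force T = W sinα = 832·sin29.5° = 409.7 kN/m
Resisting force R = c_j·L + N'·tanφ_j = 47·16.0 + 724.1·tan27.7° = 752.0 + 380.2 = 1132.2 kN/m
FS = R / T = 1132.2 / 409.7 = 2.763

FS = 2.76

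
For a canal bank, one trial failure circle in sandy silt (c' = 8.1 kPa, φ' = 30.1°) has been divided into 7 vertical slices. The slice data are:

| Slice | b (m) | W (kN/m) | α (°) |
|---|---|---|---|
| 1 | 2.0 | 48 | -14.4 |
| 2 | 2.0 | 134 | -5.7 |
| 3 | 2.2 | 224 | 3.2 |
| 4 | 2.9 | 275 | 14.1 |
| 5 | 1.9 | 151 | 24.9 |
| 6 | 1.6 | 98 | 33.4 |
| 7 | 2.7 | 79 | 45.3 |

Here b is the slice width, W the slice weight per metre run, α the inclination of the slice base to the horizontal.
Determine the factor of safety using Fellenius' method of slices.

FS = 3.01

Ordinary method of slices: FS = Σ[c'·Δl_i + (W_i cosα_i)·tanφ'] / Σ W_i sinα_i, with Δl_i = b_i / cosα_i.
Slice 1: Δl = 2.0/cos(-14.4°) = 2.065 m; N'_1 = 48·cos(-14.4°) = 46.5; c'Δl = 16.73; W sinα = -11.9
Slice 2: Δl = 2.0/cos(-5.7°) = 2.010 m; N'_2 = 134·cos(-5.7°) = 133.3; c'Δl = 16.28; W sinα = -13.3
Slice 3: Δl = 2.2/cos3.2° = 2.203 m; N'_3 = 224·cos3.2° = 223.7; c'Δl = 17.85; W sinα = 12.5
Slice 4: Δl = 2.9/cos14.1° = 2.990 m; N'_4 = 275·cos14.1° = 266.7; c'Δl = 24.22; W sinα = 67.0
Slice 5: Δl = 1.9/cos24.9° = 2.095 m; N'_5 = 151·cos24.9° = 137.0; c'Δl = 16.97; W sinα = 63.6
Slice 6: Δl = 1.6/cos33.4° = 1.917 m; N'_6 = 98·cos33.4° = 81.8; c'Δl = 15.52; W sinα = 53.9
Slice 7: Δl = 2.7/cos45.3° = 3.839 m; N'_7 = 79·cos45.3° = 55.6; c'Δl = 31.09; W sinα = 56.2
Σc'Δl = 138.7 kN/m; ΣN' = 944.5 kN/m; ΣW sinα = 227.9 kN/m
Resisting = 138.7 + 944.5·tan30.1° = 138.7 + 547.5 = 686.2 kN/m
FS = 686.2 / 227.9 = 3.011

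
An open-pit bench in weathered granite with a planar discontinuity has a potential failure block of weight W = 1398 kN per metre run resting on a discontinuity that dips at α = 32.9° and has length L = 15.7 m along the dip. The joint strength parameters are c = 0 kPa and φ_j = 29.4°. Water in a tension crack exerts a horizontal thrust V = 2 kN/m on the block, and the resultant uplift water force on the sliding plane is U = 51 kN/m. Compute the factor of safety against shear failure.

Resolving the block weight along and normal to the plane and applying the Mohr–Coulomb strength on the joint:
N' = W cosα − U − V sinα = 1398·cos32.9° − 51 − 2·sin32.9° = 1121.7 kN/m
Driving force T = W sinα + V cosα = 1398·sin32.9° + 2·cos32.9° = 761.0 kN/m
Resisting force R = c·L + N'·tanφ_j = 0·15.7 + 1121.7·tan29.4° = 0.0 + 632.0 = 632.0 kN/m
FS = R / T = 632.0 / 761.0 = 0.831

FS = 0.83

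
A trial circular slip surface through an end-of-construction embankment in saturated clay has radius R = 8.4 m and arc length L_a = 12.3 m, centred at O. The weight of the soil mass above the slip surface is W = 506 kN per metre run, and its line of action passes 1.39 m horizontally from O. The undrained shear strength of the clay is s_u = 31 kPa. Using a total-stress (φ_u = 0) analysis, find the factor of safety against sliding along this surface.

Taking moments about the centre O, the resisting moment is provided by the undrained shear strength acting along the arc:
M_R = s_u·L_a·R = 31·12.30·8.4 = 3202.9 kN·m/m
M_D = W·d = 506·1.39 = 703.3 kN·m/m
FS = M_R / M_D = 3202.9 / 703.3 = 4.554

FS = 4.55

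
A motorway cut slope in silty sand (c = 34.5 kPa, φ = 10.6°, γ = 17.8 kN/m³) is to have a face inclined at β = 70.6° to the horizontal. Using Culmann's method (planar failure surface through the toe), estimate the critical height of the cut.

H_c = 14.38 m

Culmann's analysis gives the critical failure plane at α_cr = (β + φ)/2 = (70.6 + 10.6)/2 = 40.6°, and the critical height
H_c = (4c/γ) · sinβ cosφ / [1 − cos(β − φ)]
    = (4·34.5/17.8) · sin70.6°·cos10.6° / [1 − cos(60.0°)]
    = 7.753 · 0.9432·0.9829 / [1 − 0.5000]
    = 7.753 · 0.9271 / 0.5000
    = 14.38 m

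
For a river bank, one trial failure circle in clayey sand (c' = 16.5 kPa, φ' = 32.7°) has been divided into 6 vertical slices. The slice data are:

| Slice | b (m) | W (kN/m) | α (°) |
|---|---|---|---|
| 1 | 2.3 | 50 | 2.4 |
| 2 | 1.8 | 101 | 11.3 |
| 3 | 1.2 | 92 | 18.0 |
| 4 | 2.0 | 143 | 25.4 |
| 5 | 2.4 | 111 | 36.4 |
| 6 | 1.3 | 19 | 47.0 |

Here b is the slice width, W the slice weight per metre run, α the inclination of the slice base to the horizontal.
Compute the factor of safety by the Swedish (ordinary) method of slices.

Ordinary method of slices: FS = Σ[c'·Δl_i + (W_i cosα_i)·tanφ'] / Σ W_i sinα_i, with Δl_i = b_i / cosα_i.
Slice 1: Δl = 2.3/cos2.4° = 2.302 m; N'_1 = 50·cos2.4° = 50.0; c'Δl = 37.98; W sinα = 2.1
Slice 2: Δl = 1.8/cos11.3° = 1.836 m; N'_2 = 101·cos11.3° = 99.0; c'Δl = 30.29; W sinα = 19.8
Slice 3: Δl = 1.2/cos18.0° = 1.262 m; N'_3 = 92·cos18.0° = 87.5; c'Δl = 20.82; W sinα = 28.4
Slice 4: Δl = 2.0/cos25.4° = 2.214 m; N'_4 = 143·cos25.4° = 129.2; c'Δl = 36.53; W sinα = 61.3
Slice 5: Δl = 2.4/cos36.4° = 2.982 m; N'_5 = 111·cos36.4° = 89.3; c'Δl = 49.20; W sinα = 65.9
Slice 6: Δl = 1.3/cos47.0° = 1.906 m; N'_6 = 19·cos47.0° = 13.0; c'Δl = 31.45; W sinα = 13.9
Σc'Δl = 206.3 kN/m; ΣN' = 468.0 kN/m; ΣW sinα = 191.4 kN/m
Resisting = 206.3 + 468.0·tan32.7° = 206.3 + 300.4 = 506.7 kN/m
FS = 506.7 / 191.4 = 2.647

FS = 2.65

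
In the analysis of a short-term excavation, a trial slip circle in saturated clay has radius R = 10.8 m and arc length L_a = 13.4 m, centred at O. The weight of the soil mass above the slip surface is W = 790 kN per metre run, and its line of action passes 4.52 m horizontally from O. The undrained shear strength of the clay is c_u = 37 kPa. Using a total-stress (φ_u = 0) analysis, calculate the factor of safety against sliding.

FS = 1.50

Taking moments about the centre O, the resisting moment is provided by the undrained shear strength acting along the arc:
M_R = c_u·L_a·R = 37·13.40·10.8 = 5354.6 kN·m/m
M_D = W·d = 790·4.52 = 3570.8 kN·m/m
FS = M_R / M_D = 5354.6 / 3570.8 = 1.500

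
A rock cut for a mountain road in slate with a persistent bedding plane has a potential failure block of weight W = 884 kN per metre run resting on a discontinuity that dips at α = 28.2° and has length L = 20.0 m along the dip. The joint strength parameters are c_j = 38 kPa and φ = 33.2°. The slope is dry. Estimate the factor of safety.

Resolving the block weight along and normal to the plane and applying the Mohr–Coulomb strength on the joint:
N' = W cosα = 884·cos28.2° = 779.1 kN/m
Driving force T = W sinα = 884·sin28.2° = 417.7 kN/m
Resisting force R = c_j·L + N'·tanφ = 38·20.0 + 779.1·tan33.2° = 760.0 + 509.8 = 1269.8 kN/m
FS = R / T = 1269.8 / 417.7 = 3.040

FS = 3.04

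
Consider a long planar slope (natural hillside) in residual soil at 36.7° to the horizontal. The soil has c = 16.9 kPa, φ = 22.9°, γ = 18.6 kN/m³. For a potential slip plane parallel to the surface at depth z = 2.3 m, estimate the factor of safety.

For an infinite slope with a slip plane parallel to the surface (no pore pressure): FS = [c + γz cos²β tanφ] / [γz sinβ cosβ].
γz = 18.6·2.3 = 42.78 kN/m²
Numerator = 16.9 + 42.78·cos²36.7°·tan22.9° = 16.9 + 42.78·0.6428·0.4224 = 28.517 kPa
Denominator = 42.78·sin36.7°·cos36.7° = 42.78·0.5976·0.8018 = 20.499 kPa
FS = 28.517 / 20.499 = 1.391

FS = 1.39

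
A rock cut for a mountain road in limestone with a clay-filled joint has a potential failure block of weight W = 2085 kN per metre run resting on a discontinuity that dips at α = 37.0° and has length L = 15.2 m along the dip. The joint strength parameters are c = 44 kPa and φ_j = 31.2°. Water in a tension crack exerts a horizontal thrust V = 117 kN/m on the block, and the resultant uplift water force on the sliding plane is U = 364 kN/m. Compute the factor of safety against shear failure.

Resolving the block weight along and normal to the plane and applying the Mohr–Coulomb strength on the joint:
N' = W cosα − U − V sinα = 2085·cos37.0° − 364 − 117·sin37.0° = 1230.7 kN/m
Driving force T = W sinα + V cosα = 2085·sin37.0° + 117·cos37.0° = 1348.2 kN/m
Resisting force R = c·L + N'·tanφ_j = 44·15.2 + 1230.7·tan31.2° = 668.8 + 745.4 = 1414.2 kN/m
FS = R / T = 1414.2 / 1348.2 = 1.049

FS = 1.05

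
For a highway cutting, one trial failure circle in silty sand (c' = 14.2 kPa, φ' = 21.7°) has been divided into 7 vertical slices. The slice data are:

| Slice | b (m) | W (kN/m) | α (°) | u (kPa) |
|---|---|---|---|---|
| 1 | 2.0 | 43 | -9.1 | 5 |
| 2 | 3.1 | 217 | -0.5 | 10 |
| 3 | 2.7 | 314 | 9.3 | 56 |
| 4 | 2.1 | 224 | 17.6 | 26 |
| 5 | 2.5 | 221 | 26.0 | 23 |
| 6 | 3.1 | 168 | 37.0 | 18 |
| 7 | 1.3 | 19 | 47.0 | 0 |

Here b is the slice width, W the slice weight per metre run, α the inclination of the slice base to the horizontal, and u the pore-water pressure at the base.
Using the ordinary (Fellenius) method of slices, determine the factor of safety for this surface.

Ordinary method of slices: FS = Σ[c'·Δl_i + (W_i cosα_i − u_i·Δl_i)·tanφ'] / Σ W_i sinα_i, with Δl_i = b_i / cosα_i.
Slice 1: Δl = 2.0/cos(-9.1°) = 2.025 m; N'_1 = 43·cos(-9.1°) − 5·2.025 = 32.3; c'Δl = 28.76; W sinα = -6.8
Slice 2: Δl = 3.1/cos(-0.5°) = 3.100 m; N'_2 = 217·cos(-0.5°) − 10·3.100 = 186.0; c'Δl = 44.02; W sinα = -1.9
Slice 3: Δl = 2.7/cos9.3° = 2.736 m; N'_3 = 314·cos9.3° − 56·2.736 = 156.7; c'Δl = 38.85; W sinα = 50.7
Slice 4: Δl = 2.1/cos17.6° = 2.203 m; N'_4 = 224·cos17.6° − 26·2.203 = 156.2; c'Δl = 31.28; W sinα = 67.7
Slice 5: Δl = 2.5/cos26.0° = 2.782 m; N'_5 = 221·cos26.0° − 23·2.782 = 134.7; c'Δl = 39.50; W sinα = 96.9
Slice 6: Δl = 3.1/cos37.0° = 3.882 m; N'_6 = 168·cos37.0° − 18·3.882 = 64.3; c'Δl = 55.12; W sinα = 101.1
Slice 7: Δl = 1.3/cos47.0° = 1.906 m; N'_7 = 19·cos47.0° − 0·1.906 = 13.0; c'Δl = 27.07; W sinα = 13.9
Σc'Δl = 264.6 kN/m; ΣN' = 743.1 kN/m; ΣW sinα = 321.7 kN/m
Resisting = 264.6 + 743.1·tan21.7° = 264.6 + 295.7 = 560.3 kN/m
FS = 560.3 / 321.7 = 1.742

FS = 1.74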